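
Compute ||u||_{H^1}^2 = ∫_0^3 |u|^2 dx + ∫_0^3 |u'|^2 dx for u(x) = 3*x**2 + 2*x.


||u||_{H^1}^2 = 5802/5

The H^1 norm (squared) on an interval (0, L) is
  ||u||_{H^1}^2 = ∫_0^L u(x)^2 dx + ∫_0^L u'(x)^2 dx.
Compute u'(x) = 6*x + 2.
Then u(x)^2 = 9*x**4 + 12*x**3 + 4*x**2 and u'(x)^2 = 36*x**2 + 24*x + 4.
Integrate each monomial from 0 to 3 using ∫_0^3 c·x^n dx = c·3^(n+1)/(n+1):
  ∫_0^3 u(x)^2 dx = ∫_0^3 (9*x^4 + 12*x^3 + 4*x^2) dx. Term by term:
    ∫_0^3 9*x^4 dx = 2187/5;  ∫_0^3 12*x^3 dx = 243;  ∫_0^3 4*x^2 dx = 36.
  Sum: 2187/5 + 243 + 36 = 3582/5.
  ∫_0^3 u'(x)^2 dx = ∫_0^3 (36*x^2 + 24*x + 4) dx. Term by term:
    ∫_0^3 36*x^2 dx = 324;  ∫_0^3 24*x dx = 108;  ∫_0^3 4 dx = 12.
  Sum: 324 + 108 + 12 = 444.
Adding: ||u||_{H^1}^2 = 3582/5 + 444 = 5802/5.


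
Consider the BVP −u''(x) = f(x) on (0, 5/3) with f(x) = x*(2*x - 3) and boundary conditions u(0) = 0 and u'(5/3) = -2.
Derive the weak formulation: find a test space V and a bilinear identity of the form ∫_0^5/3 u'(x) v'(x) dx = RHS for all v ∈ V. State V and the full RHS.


V = {v ∈ H^1(0, 5/3) : v(0) = 0} (test functions vanish at x = 0 where u is specified); weak form: ∫_0^5/3 u'v' dx = ∫_0^5/3 (x*(2*x - 3)) v dx − 2·v(5/3) for all v ∈ V.

Multiply both sides by a test function v and integrate from 0 to 5/3:
  ∫_0^5/3 −u''(x) v(x) dx = ∫_0^5/3 f(x) v(x) dx.
Integrate the LHS by parts once:
  ∫_0^5/3 −u'' v dx = −[u'(x) v(x)]_0^5/3 + ∫_0^5/3 u'(x) v'(x) dx.
Thus ∫_0^5/3 u'(x) v'(x) dx = ∫_0^5/3 f(x) v(x) dx + [u'(x) v(x)]_0^5/3.
Choose V so that boundary terms are either known or forced to vanish.
Mixed BC: u(0) = 0 (Dirichlet) and u'(5/3) = -2 (Neumann). Define V = {v ∈ H^1(0, 5/3) : v(0) = 0}. Then [u' v]_0^5/3 = u'(5/3)·v(5/3) − u'(0)·0 = − 2·v(5/3).
Weak formulation: find u (satisfying any essential BC) such that ∫_0^5/3 u'(x) v'(x) dx = ∫_0^5/3 f v dx − 2·v(5/3) for all v ∈ V (Dirichlet at 0 absorbed into V; Neumann datum at x = 5/3 contributes the boundary term).
Substituting f(x) = x*(2*x - 3), the right-hand side is ∫_0^5/3 (x*(2*x - 3)) v dx − 2·v(5/3).


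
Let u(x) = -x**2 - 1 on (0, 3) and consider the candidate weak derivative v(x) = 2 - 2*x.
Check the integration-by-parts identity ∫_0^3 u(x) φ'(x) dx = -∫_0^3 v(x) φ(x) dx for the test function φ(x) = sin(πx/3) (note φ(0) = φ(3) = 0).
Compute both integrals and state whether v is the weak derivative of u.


LHS = 18/π, RHS = 6/π. No, v is not the weak derivative of u.

u(x) = -x**2 - 1, classical derivative u'(x) = -2*x.
φ(x) = sin(πx/3), so φ'(x) = π*cos(π*x/3)/3.
Note φ(0) = φ(3) = 0, so the boundary term u·φ vanishes.
LHS = ∫_0^3 u(x) φ'(x) dx = ∫_0^3 (-π*x^2*cos(π*x/3)/3 - π*cos(π*x/3)/3) dx. Term by term:
  ∫_0^3 -π*cos(π*x/3)/3 dx = 0;  ∫_0^3 -π*x^2*cos(π*x/3)/3 dx = 18/π.
Sum: 0 + 18/π = 18/π.
So LHS = 18/π.
∫_0^3 v(x) φ(x) dx = ∫_0^3 (-2*x*sin(π*x/3) + 2*sin(π*x/3)) dx. Term by term:
  ∫_0^3 2*sin(π*x/3) dx = 12/π;  ∫_0^3 -2*x*sin(π*x/3) dx = -18/π.
Sum: 12/π − 18/π = -6/π.
So RHS = -∫_0^3 v(x) φ(x) dx = 6/π.
LHS − RHS = 12/π ≠ 0, so the identity fails.
(For a valid weak derivative the identity must hold for EVERY test function, in particular this one. The failure shows v is NOT the weak derivative of u.)
Correct weak derivative would be u'(x) = -2*x.


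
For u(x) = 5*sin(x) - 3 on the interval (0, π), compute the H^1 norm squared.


||u||_{H^1(0,π)}^2 = -60 + 34*π

u'(x) = 5*cos(x).
Expand u² and (u')² and integrate term by term on (0, π), using: for integers n ≥ 1, ∫_0^π sin²(nx) dx = ∫_0^π cos²(nx) dx = π/2; for n ≠ n', ∫_0^π sin(nx)sin(n'x) dx = ∫_0^π cos(nx)cos(n'x) dx = 0; and by product-to-sum, ∫_0^π sin(nx)cos(n'x) dx = ½∫_0^π [sin((n+n')x) + sin((n−n')x)] dx, which is 0 when n+n' is even and 2n/(n²−n'²) when n+n' is odd (it need not vanish on (0, π)). For the constant mode: ∫_0^π 1 dx = π, ∫_0^π cos(nx) dx = 0, ∫_0^π sin(nx) dx = (1−(−1)^n)/n.
  u² squared terms: (-3)²·∫1 dx = 9·π = 9*π;  (5)²·∫sin(x)² dx = 25·π/2 = 25*π/2.
  u² cross terms: 2·(-3)·(5)·∫1·sin(x) dx = -30·(2) = -60.
  So ∫_0^π u² dx = 9*π + 25*π/2 − 60 = -60 + 43*π/2.
  (u')² squared terms: (5)²·∫cos(x)² dx = 25·π/2 = 25*π/2.
  So ∫_0^π (u')² dx = 25*π/2.
||u||_{H^1}^2 = (-60 + 43*π/2) + (25*π/2) = -60 + 34*π.


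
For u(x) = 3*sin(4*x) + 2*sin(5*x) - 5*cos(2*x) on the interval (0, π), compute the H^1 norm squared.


||u||_{H^1(0,π)}^2 = -1000/21 + 191*π

u'(x) = 10*sin(2*x) + 12*cos(4*x) + 10*cos(5*x).
Expand u² and (u')² and integrate term by term on (0, π), using: for integers n ≥ 1, ∫_0^π sin²(nx) dx = ∫_0^π cos²(nx) dx = π/2; for n ≠ n', ∫_0^π sin(nx)sin(n'x) dx = ∫_0^π cos(nx)cos(n'x) dx = 0; and by product-to-sum, ∫_0^π sin(nx)cos(n'x) dx = ½∫_0^π [sin((n+n')x) + sin((n−n')x)] dx, which is 0 when n+n' is even and 2n/(n²−n'²) when n+n' is odd (it need not vanish on (0, π)).
  u² squared terms: (-5)²·∫cos(2x)² dx = 25·π/2 = 25*π/2;  (2)²·∫sin(5x)² dx = 4·π/2 = 2*π;  (3)²·∫sin(4x)² dx = 9·π/2 = 9*π/2.
  u² cross terms: 2·(-5)·(2)·∫cos(2x)·sin(5x) dx = -20·(10/21) = -200/21;  2·(-5)·(3)·∫cos(2x)·sin(4x) dx = -30·(0) = 0;  2·(2)·(3)·∫sin(5x)·sin(4x) dx = 12·(0) = 0.
  So ∫_0^π u² dx = 25*π/2 + 2*π + 9*π/2 − 200/21 + 0 + 0 = -200/21 + 19*π.
  (u')² squared terms: (10)²·∫cos(5x)² dx = 100·π/2 = 50*π;  (10)²·∫sin(2x)² dx = 100·π/2 = 50*π;  (12)²·∫cos(4x)² dx = 144·π/2 = 72*π.
  (u')² cross terms: 2·(10)·(10)·∫cos(5x)·sin(2x) dx = 200·(-4/21) = -800/21;  2·(10)·(12)·∫cos(5x)·cos(4x) dx = 240·(0) = 0;  2·(10)·(12)·∫sin(2x)·cos(4x) dx = 240·(0) = 0.
  So ∫_0^π (u')² dx = 50*π + 50*π + 72*π − 800/21 + 0 + 0 = -800/21 + 172*π.
||u||_{H^1}^2 = (-200/21 + 19*π) + (-800/21 + 172*π) = -1000/21 + 191*π.


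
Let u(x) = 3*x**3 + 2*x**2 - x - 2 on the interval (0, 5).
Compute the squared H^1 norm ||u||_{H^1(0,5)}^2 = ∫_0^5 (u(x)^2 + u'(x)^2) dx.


||u||_{H^1}^2 = 1325950/7

The H^1 norm (squared) on an interval (0, L) is
  ||u||_{H^1}^2 = ∫_0^L u(x)^2 dx + ∫_0^L u'(x)^2 dx.
Compute u'(x) = 9*x**2 + 4*x - 1.
Then u(x)^2 = 9*x**6 + 12*x**5 - 2*x**4 - 16*x**3 - 7*x**2 + 4*x + 4 and u'(x)^2 = 81*x**4 + 72*x**3 - 2*x**2 - 8*x + 1.
Integrate each monomial from 0 to 5 using ∫_0^5 c·x^n dx = c·5^(n+1)/(n+1):
  ∫_0^5 u(x)^2 dx = ∫_0^5 (9*x^6 + 12*x^5 - 2*x^4 - 16*x^3 - 7*x^2 + 4*x + 4) dx. Term by term:
    ∫_0^5 9*x^6 dx = 703125/7;  ∫_0^5 12*x^5 dx = 31250;  ∫_0^5 -2*x^4 dx = -1250;
    ∫_0^5 -16*x^3 dx = -2500;  ∫_0^5 -7*x^2 dx = -875/3;  ∫_0^5 4*x dx = 50;
    ∫_0^5 4 dx = 20.
  Sum: 703125/7 + 31250 − 1250 − 2500 − 875/3 + 50 + 20 = 2682220/21.
  ∫_0^5 u'(x)^2 dx = ∫_0^5 (81*x^4 + 72*x^3 - 2*x^2 - 8*x + 1) dx. Term by term:
    ∫_0^5 81*x^4 dx = 50625;  ∫_0^5 72*x^3 dx = 11250;  ∫_0^5 -2*x^2 dx = -250/3;
    ∫_0^5 -8*x dx = -100;  ∫_0^5 1 dx = 5.
  Sum: 50625 + 11250 − 250/3 − 100 + 5 = 185090/3.
Adding: ||u||_{H^1}^2 = 2682220/21 + 185090/3 = 1325950/7.


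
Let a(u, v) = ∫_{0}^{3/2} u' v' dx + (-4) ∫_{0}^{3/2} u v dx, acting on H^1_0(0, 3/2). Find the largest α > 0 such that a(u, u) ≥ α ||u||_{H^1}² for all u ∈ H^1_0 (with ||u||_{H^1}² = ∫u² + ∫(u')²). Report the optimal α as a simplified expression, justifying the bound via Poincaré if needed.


α = 4*(-9 + π^2)/(9 + 4*π^2)

Coercivity of a(·,·) on H^1_0(0, 3/2) means a(u, u) ≥ α ||u||_{H^1}² for every u ∈ H^1_0.
The interval has length L = 3/2, and Poincaré/coercivity depend only on L. Here a(u, u) = ∫(u')² + (-4)·∫u².
Here c = -4 < 0 with |c| < (π/L)² = 4*π^2/9, so coercivity still holds. The condition a(u,u) ≥ α||u||_{H^1}² reads (1−α)∫(u')² ≥ (α−c)∫u². Any admissible α is ≤ 1 (rapidly oscillating u have ∫u²/∫(u')² → 0), and α = 1 would force 0 ≥ (1−c)∫u², impossible since c < 1; so 1−α > 0. By the sharp Poincaré inequality on H^1_0 of an interval of length L, ∫(u')² ≥ (π/L)²∫u² with equality for the first sine mode sin(π(x−x₀)/L) (x₀ the left endpoint), so the inequality holds for all u iff (1−α)(π/L)² ≥ α − c, i.e. α ≤ ((π/L)² + c)/((π/L)² + 1) = (1 + c(L/π)²)/(1 + (L/π)²). (Direct route, valid since c ≤ 0: Poincaré gives c∫u² ≥ c(L/π)²∫(u')², so a(u,u) ≥ (1 + c(L/π)²)∫(u')², while ||u||_{H^1}² ≤ (1 + (L/π)²)∫(u')²; dividing yields the same α.) With (π/L)² = 4*π^2/9 and c = -4, the largest admissible constant is α = ((π/L)² + c)/((π/L)² + 1).
Simplifying, α = 4*(-9 + π^2)/(9 + 4*π^2).


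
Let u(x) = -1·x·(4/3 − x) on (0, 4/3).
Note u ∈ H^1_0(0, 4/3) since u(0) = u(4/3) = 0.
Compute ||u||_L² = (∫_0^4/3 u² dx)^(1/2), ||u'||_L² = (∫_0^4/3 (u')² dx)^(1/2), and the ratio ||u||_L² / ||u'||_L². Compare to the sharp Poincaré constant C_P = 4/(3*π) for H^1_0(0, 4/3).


||u||_L² / ||u'||_L² = 2*sqrt(10)/15 < C_P = 4/(3*π).

u(x) = -1·x·(4/3 − x), so u'(x) = 2*x - 4/3.
u(x) = -1·x·(4/3 − x) vanishes at x = 0 and x = 4/3, so u ∈ H^1_0(0, 4/3). Differentiate via the product rule and integrate the resulting polynomials term by term.
  ∫_0^4/3 u² dx = ∫_0^4/3 (x^4 - 8*x^3/3 + 16*x^2/9) dx. Term by term:
    ∫_0^4/3 x^4 dx = 1024/1215;  ∫_0^4/3 -8*x^3/3 dx = -512/243;  ∫_0^4/3 16*x^2/9 dx = 1024/729.
  Sum: 1024/1215 − 512/243 + 1024/729 = 512/3645.
  ∫_0^4/3 (u')² dx = ∫_0^4/3 (4*x^2 - 16*x/3 + 16/9) dx. Term by term:
    ∫_0^4/3 4*x^2 dx = 256/81;  ∫_0^4/3 -16*x/3 dx = -128/27;  ∫_0^4/3 16/9 dx = 64/27.
  Sum: 256/81 − 128/27 + 64/27 = 64/81.
∫_0^4/3 u² dx = 512/3645, so ||u||_L² = 16*sqrt(10)/135.
∫_0^4/3 (u')² dx = 64/81, so ||u'||_L² = 8/9.
Ratio ||u||_L² / ||u'||_L² = 2*sqrt(10)/15.
Sharp Poincaré constant on H^1_0(0, 4/3) is C_P = L/π = 4/(3*π), achieved by sin(3*π/4·x).
A polynomial bump cannot attain the sharp Poincaré constant (only the first sine eigenfunction does), so the ratio is strictly less than C_P, consistent with ||u||_L² ≤ C_P ||u'||_L².


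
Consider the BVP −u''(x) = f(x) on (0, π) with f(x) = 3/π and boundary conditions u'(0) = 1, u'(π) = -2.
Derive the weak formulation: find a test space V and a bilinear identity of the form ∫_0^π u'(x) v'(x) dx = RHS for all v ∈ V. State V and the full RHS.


V = H^1(0, π) (v unrestricted at boundary; u is determined up to an additive constant); weak form: ∫_0^π u'v' dx = ∫_0^π (3/π) v dx − 2·v(π) − v(0) for all v ∈ V.

Multiply both sides by a test function v and integrate from 0 to π:
  ∫_0^π −u''(x) v(x) dx = ∫_0^π f(x) v(x) dx.
Integrate the LHS by parts once:
  ∫_0^π −u'' v dx = −[u'(x) v(x)]_0^π + ∫_0^π u'(x) v'(x) dx.
Thus ∫_0^π u'(x) v'(x) dx = ∫_0^π f(x) v(x) dx + [u'(x) v(x)]_0^π.
Choose V so that boundary terms are either known or forced to vanish.
u has inhomogeneous Neumann u'(0) = 1, u'(π) = -2. [u' v]_0^π = (-2)·v(π) − (1)·v(0) = − 2·v(π) − v(0). Take V = H^1(0, π); boundary term becomes part of RHS.
Weak formulation: find u (satisfying any essential BC) such that ∫_0^π u'(x) v'(x) dx = ∫_0^π f v dx − 2·v(π) − v(0) for all v ∈ V (Neumann data are natural BCs: they enter the RHS as boundary terms).
Substituting f(x) = 3/π, the right-hand side is ∫_0^π (3/π) v dx − 2·v(π) − v(0).
Compatibility check (pure Neumann): taking v ≡ 1 ∈ V gives 0 = ∫_0^π f dx + (-2) − (1), i.e. ∫_0^π f dx must equal u'(0) − u'(π) = 3. Indeed ∫_0^π (3/π) dx = 3, so the data are compatible. The solution is then unique only up to an additive constant (fix it e.g. by requiring ∫_0^π u dx = 0).


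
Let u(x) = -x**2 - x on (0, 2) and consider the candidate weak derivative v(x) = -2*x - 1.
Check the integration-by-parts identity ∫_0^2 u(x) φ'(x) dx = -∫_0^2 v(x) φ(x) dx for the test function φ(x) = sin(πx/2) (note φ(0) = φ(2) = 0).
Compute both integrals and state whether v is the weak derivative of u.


LHS = 12/π, RHS = 12/π. Yes, v = u' weakly.

u(x) = -x**2 - x, classical derivative u'(x) = -2*x - 1.
φ(x) = sin(πx/2), so φ'(x) = π*cos(π*x/2)/2.
Note φ(0) = φ(2) = 0, so the boundary term u·φ vanishes.
LHS = ∫_0^2 u(x) φ'(x) dx = ∫_0^2 (-π*x^2*cos(π*x/2)/2 - π*x*cos(π*x/2)/2) dx. Term by term:
  ∫_0^2 -π*x*cos(π*x/2)/2 dx = 4/π;  ∫_0^2 -π*x^2*cos(π*x/2)/2 dx = 8/π.
Sum: 4/π + 8/π = 12/π.
So LHS = 12/π.
∫_0^2 v(x) φ(x) dx = ∫_0^2 (-2*x*sin(π*x/2) - sin(π*x/2)) dx. Term by term:
  ∫_0^2 -sin(π*x/2) dx = -4/π;  ∫_0^2 -2*x*sin(π*x/2) dx = -8/π.
Sum: -4/π − 8/π = -12/π.
So RHS = -∫_0^2 v(x) φ(x) dx = 12/π.
LHS = RHS, so the identity holds for this test φ.
Moreover u is smooth here and v(x) = u'(x) = -2*x - 1 pointwise, so the identity holds for every test function. Hence v is the weak derivative of u.


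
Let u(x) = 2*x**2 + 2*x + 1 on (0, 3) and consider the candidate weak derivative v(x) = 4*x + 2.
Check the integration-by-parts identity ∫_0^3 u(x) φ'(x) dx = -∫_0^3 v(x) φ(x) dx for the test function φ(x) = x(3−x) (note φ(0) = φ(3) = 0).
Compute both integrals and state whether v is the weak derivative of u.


LHS = -36, RHS = -36. Yes, v = u' weakly.

u(x) = 2*x**2 + 2*x + 1, classical derivative u'(x) = 4*x + 2.
φ(x) = x(3−x), so φ'(x) = 3 - 2*x.
Note φ(0) = φ(3) = 0, so the boundary term u·φ vanishes.
LHS = ∫_0^3 u(x) φ'(x) dx = ∫_0^3 (-4*x^3 + 2*x^2 + 4*x + 3) dx. Term by term:
  ∫_0^3 -4*x^3 dx = -81;  ∫_0^3 2*x^2 dx = 18;  ∫_0^3 4*x dx = 18;
  ∫_0^3 3 dx = 9.
Sum: -81 + 18 + 18 + 9 = -36.
So LHS = -36.
∫_0^3 v(x) φ(x) dx = ∫_0^3 (-4*x^3 + 10*x^2 + 6*x) dx. Term by term:
  ∫_0^3 -4*x^3 dx = -81;  ∫_0^3 10*x^2 dx = 90;  ∫_0^3 6*x dx = 27.
Sum: -81 + 90 + 27 = 36.
So RHS = -∫_0^3 v(x) φ(x) dx = -36.
LHS = RHS, so the identity holds for this test φ.
Moreover u is smooth here and v(x) = u'(x) = 4*x + 2 pointwise, so the identity holds for every test function. Hence v is the weak derivative of u.


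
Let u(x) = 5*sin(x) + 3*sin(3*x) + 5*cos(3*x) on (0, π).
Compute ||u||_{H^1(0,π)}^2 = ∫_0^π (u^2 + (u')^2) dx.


||u||_{H^1(0,π)}^2 = 195*π

u'(x) = -15*sin(3*x) + 5*cos(x) + 9*cos(3*x).
Expand u² and (u')² and integrate term by term on (0, π), using: for integers n ≥ 1, ∫_0^π sin²(nx) dx = ∫_0^π cos²(nx) dx = π/2; for n ≠ n', ∫_0^π sin(nx)sin(n'x) dx = ∫_0^π cos(nx)cos(n'x) dx = 0; and by product-to-sum, ∫_0^π sin(nx)cos(n'x) dx = ½∫_0^π [sin((n+n')x) + sin((n−n')x)] dx, which is 0 when n+n' is even and 2n/(n²−n'²) when n+n' is odd (it need not vanish on (0, π)).
  u² squared terms: (3)²·∫sin(3x)² dx = 9·π/2 = 9*π/2;  (5)²·∫cos(3x)² dx = 25·π/2 = 25*π/2;  (5)²·∫sin(x)² dx = 25·π/2 = 25*π/2.
  u² cross terms: 2·(3)·(5)·∫sin(3x)·cos(3x) dx = 30·(0) = 0;  2·(3)·(5)·∫sin(3x)·sin(x) dx = 30·(0) = 0;  2·(5)·(5)·∫cos(3x)·sin(x) dx = 50·(0) = 0.
  So ∫_0^π u² dx = 9*π/2 + 25*π/2 + 25*π/2 + 0 + 0 + 0 = 59*π/2.
  (u')² squared terms: (-15)²·∫sin(3x)² dx = 225·π/2 = 225*π/2;  (5)²·∫cos(x)² dx = 25·π/2 = 25*π/2;  (9)²·∫cos(3x)² dx = 81·π/2 = 81*π/2.
  (u')² cross terms: 2·(-15)·(5)·∫sin(3x)·cos(x) dx = -150·(0) = 0;  2·(-15)·(9)·∫sin(3x)·cos(3x) dx = -270·(0) = 0;  2·(5)·(9)·∫cos(x)·cos(3x) dx = 90·(0) = 0.
  So ∫_0^π (u')² dx = 225*π/2 + 25*π/2 + 81*π/2 + 0 + 0 + 0 = 331*π/2.
||u||_{H^1}^2 = (59*π/2) + (331*π/2) = 195*π.


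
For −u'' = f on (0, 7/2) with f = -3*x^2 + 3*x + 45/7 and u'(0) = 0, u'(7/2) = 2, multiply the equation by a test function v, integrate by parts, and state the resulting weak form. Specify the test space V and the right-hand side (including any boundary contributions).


V = H^1(0, 7/2) (v unrestricted at boundary; u is determined up to an additive constant); weak form: ∫_0^7/2 u'v' dx = ∫_0^7/2 (-3*x^2 + 3*x + 45/7) v dx + 2·v(7/2) for all v ∈ V.

Multiply both sides by a test function v and integrate from 0 to 7/2:
  ∫_0^7/2 −u''(x) v(x) dx = ∫_0^7/2 f(x) v(x) dx.
Integrate the LHS by parts once:
  ∫_0^7/2 −u'' v dx = −[u'(x) v(x)]_0^7/2 + ∫_0^7/2 u'(x) v'(x) dx.
Thus ∫_0^7/2 u'(x) v'(x) dx = ∫_0^7/2 f(x) v(x) dx + [u'(x) v(x)]_0^7/2.
Choose V so that boundary terms are either known or forced to vanish.
u has inhomogeneous Neumann u'(0) = 0, u'(7/2) = 2. [u' v]_0^7/2 = (2)·v(7/2) − (0)·v(0) = 2·v(7/2). Take V = H^1(0, 7/2); boundary term becomes part of RHS.
Weak formulation: find u (satisfying any essential BC) such that ∫_0^7/2 u'(x) v'(x) dx = ∫_0^7/2 f v dx + 2·v(7/2) for all v ∈ V (Neumann data are natural BCs: they enter the RHS as boundary terms).
Substituting f(x) = -3*x^2 + 3*x + 45/7, the right-hand side is ∫_0^7/2 (-3*x^2 + 3*x + 45/7) v dx + 2·v(7/2).
Compatibility check (pure Neumann): taking v ≡ 1 ∈ V gives 0 = ∫_0^7/2 f dx + (2) − (0), i.e. ∫_0^7/2 f dx must equal u'(0) − u'(7/2) = -2. Indeed ∫_0^7/2 (-3*x^2 + 3*x + 45/7) dx = -2, so the data are compatible. The solution is then unique only up to an additive constant (fix it e.g. by requiring ∫_0^7/2 u dx = 0).


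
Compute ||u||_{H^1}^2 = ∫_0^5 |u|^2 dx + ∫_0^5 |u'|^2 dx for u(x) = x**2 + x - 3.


||u||_{H^1}^2 = 5525/6

The H^1 norm (squared) on an interval (0, L) is
  ||u||_{H^1}^2 = ∫_0^L u(x)^2 dx + ∫_0^L u'(x)^2 dx.
Compute u'(x) = 2*x + 1.
Then u(x)^2 = x**4 + 2*x**3 - 5*x**2 - 6*x + 9 and u'(x)^2 = 4*x**2 + 4*x + 1.
Integrate each monomial from 0 to 5 using ∫_0^5 c·x^n dx = c·5^(n+1)/(n+1):
  ∫_0^5 u(x)^2 dx = ∫_0^5 (x^4 + 2*x^3 - 5*x^2 - 6*x + 9) dx. Term by term:
    ∫_0^5 x^4 dx = 625;  ∫_0^5 2*x^3 dx = 625/2;  ∫_0^5 -5*x^2 dx = -625/3;
    ∫_0^5 -6*x dx = -75;  ∫_0^5 9 dx = 45.
  Sum: 625 + 625/2 − 625/3 − 75 + 45 = 4195/6.
  ∫_0^5 u'(x)^2 dx = ∫_0^5 (4*x^2 + 4*x + 1) dx. Term by term:
    ∫_0^5 4*x^2 dx = 500/3;  ∫_0^5 4*x dx = 50;  ∫_0^5 1 dx = 5.
  Sum: 500/3 + 50 + 5 = 665/3.
Adding: ||u||_{H^1}^2 = 4195/6 + 665/3 = 5525/6.


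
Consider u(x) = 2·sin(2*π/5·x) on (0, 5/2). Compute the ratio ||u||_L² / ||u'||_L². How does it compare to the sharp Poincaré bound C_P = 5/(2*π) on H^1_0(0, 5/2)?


||u||_L² / ||u'||_L² = 5/(2*π) = C_P.

u(x) = 2·sin(2*π/5·x), so u'(x) = 4*π*cos(2*π*x/5)/5.
Writing u(x) = A·sin(kπx/L) with A = 2 and k = 1, use ∫_0^L sin²(kπx/L) dx = L/2 and ∫_0^L cos²(kπx/L) dx = L/2.
u² = 4·sin²(2*π/5·x) and (u')² = 16*π^2/25·cos²(2*π/5·x), and each of sin², cos² integrates to L/2 = 5/4 over (0, 5/2).
∫_0^5/2 u² dx = 5, so ||u||_L² = sqrt(5).
∫_0^5/2 (u')² dx = 4*π^2/5, so ||u'||_L² = 2*sqrt(5)*π/5.
Ratio ||u||_L² / ||u'||_L² = 5/(2*π).
Sharp Poincaré constant on H^1_0(0, 5/2) is C_P = L/π = 5/(2*π), achieved by sin(2*π/5·x).
This is the k = 1 eigenfunction (up to amplitude), so the ratio equals the sharp Poincaré constant exactly.


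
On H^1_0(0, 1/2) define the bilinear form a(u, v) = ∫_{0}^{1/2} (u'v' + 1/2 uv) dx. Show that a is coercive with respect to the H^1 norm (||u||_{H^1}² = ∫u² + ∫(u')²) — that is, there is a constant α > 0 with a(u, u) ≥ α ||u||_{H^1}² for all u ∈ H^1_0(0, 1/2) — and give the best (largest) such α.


α = (1 + 8*π^2)/(2*(1 + 4*π^2))

Coercivity of a(·,·) on H^1_0(0, 1/2) means a(u, u) ≥ α ||u||_{H^1}² for every u ∈ H^1_0.
The interval has length L = 1/2, and Poincaré/coercivity depend only on L. Here a(u, u) = ∫(u')² + (1/2)·∫u².
Here 0 < c = 1/2 < 1. The condition a(u,u) ≥ α||u||_{H^1}² reads (1−α)∫(u')² ≥ (α−c)∫u². Any admissible α is ≤ 1 (rapidly oscillating u have ∫u²/∫(u')² → 0), and α = 1 would force 0 ≥ (1−c)∫u², impossible since c < 1; so 1−α > 0. By the sharp Poincaré inequality on H^1_0 of an interval of length L, ∫(u')² ≥ (π/L)²∫u² with equality for the first sine mode sin(π(x−x₀)/L) (x₀ the left endpoint), so the inequality holds for all u iff (1−α)(π/L)² ≥ α − c, i.e. α ≤ ((π/L)² + c)/((π/L)² + 1) = (1 + c(L/π)²)/(1 + (L/π)²). With (π/L)² = 4*π^2 and c = 1/2, the largest admissible constant is α = ((π/L)² + c)/((π/L)² + 1).
Simplifying, α = (1 + 8*π^2)/(2*(1 + 4*π^2)).


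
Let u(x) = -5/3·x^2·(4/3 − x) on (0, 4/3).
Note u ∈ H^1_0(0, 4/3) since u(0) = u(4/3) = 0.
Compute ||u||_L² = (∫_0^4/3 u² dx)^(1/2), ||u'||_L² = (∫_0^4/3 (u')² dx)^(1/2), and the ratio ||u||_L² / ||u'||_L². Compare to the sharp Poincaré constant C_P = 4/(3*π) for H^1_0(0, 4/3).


||u||_L² / ||u'||_L² = 2*sqrt(14)/21 < C_P = 4/(3*π).

u(x) = -5/3·x^2·(4/3 − x), so u'(x) = 5*x*(9*x - 8)/9.
u(x) = -5/3·x^2·(4/3 − x) vanishes at x = 0 and x = 4/3, so u ∈ H^1_0(0, 4/3). Differentiate via the product rule and integrate the resulting polynomials term by term.
  ∫_0^4/3 u² dx = ∫_0^4/3 (25*x^6/9 - 200*x^5/27 + 400*x^4/81) dx. Term by term:
    ∫_0^4/3 25*x^6/9 dx = 409600/137781;  ∫_0^4/3 -200*x^5/27 dx = -409600/59049;  ∫_0^4/3 400*x^4/81 dx = 81920/19683.
  Sum: 409600/137781 − 409600/59049 + 81920/19683 = 81920/413343.
  ∫_0^4/3 (u')² dx = ∫_0^4/3 (25*x^4 - 400*x^3/9 + 1600*x^2/81) dx. Term by term:
    ∫_0^4/3 25*x^4 dx = 5120/243;  ∫_0^4/3 -400*x^3/9 dx = -25600/729;  ∫_0^4/3 1600*x^2/81 dx = 102400/6561.
  Sum: 5120/243 − 25600/729 + 102400/6561 = 10240/6561.
∫_0^4/3 u² dx = 81920/413343, so ||u||_L² = 128*sqrt(35)/1701.
∫_0^4/3 (u')² dx = 10240/6561, so ||u'||_L² = 32*sqrt(10)/81.
Ratio ||u||_L² / ||u'||_L² = 2*sqrt(14)/21.
Sharp Poincaré constant on H^1_0(0, 4/3) is C_P = L/π = 4/(3*π), achieved by sin(3*π/4·x).
A polynomial bump cannot attain the sharp Poincaré constant (only the first sine eigenfunction does), so the ratio is strictly less than C_P, consistent with ||u||_L² ≤ C_P ||u'||_L².


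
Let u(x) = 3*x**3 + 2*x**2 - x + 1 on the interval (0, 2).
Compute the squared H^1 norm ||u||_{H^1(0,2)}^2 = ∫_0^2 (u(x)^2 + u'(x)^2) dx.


||u||_{H^1}^2 = 38016/35

The H^1 norm (squared) on an interval (0, L) is
  ||u||_{H^1}^2 = ∫_0^L u(x)^2 dx + ∫_0^L u'(x)^2 dx.
Compute u'(x) = 9*x**2 + 4*x - 1.
Then u(x)^2 = 9*x**6 + 12*x**5 - 2*x**4 + 2*x**3 + 5*x**2 - 2*x + 1 and u'(x)^2 = 81*x**4 + 72*x**3 - 2*x**2 - 8*x + 1.
Integrate each monomial from 0 to 2 using ∫_0^2 c·x^n dx = c·2^(n+1)/(n+1):
  ∫_0^2 u(x)^2 dx = ∫_0^2 (9*x^6 + 12*x^5 - 2*x^4 + 2*x^3 + 5*x^2 - 2*x + 1) dx. Term by term:
    ∫_0^2 9*x^6 dx = 1152/7;  ∫_0^2 12*x^5 dx = 128;  ∫_0^2 -2*x^4 dx = -64/5;
    ∫_0^2 2*x^3 dx = 8;  ∫_0^2 5*x^2 dx = 40/3;  ∫_0^2 -2*x dx = -4;
    ∫_0^2 1 dx = 2.
  Sum: 1152/7 + 128 − 64/5 + 8 + 40/3 − 4 + 2 = 31406/105.
  ∫_0^2 u'(x)^2 dx = ∫_0^2 (81*x^4 + 72*x^3 - 2*x^2 - 8*x + 1) dx. Term by term:
    ∫_0^2 81*x^4 dx = 2592/5;  ∫_0^2 72*x^3 dx = 288;  ∫_0^2 -2*x^2 dx = -16/3;
    ∫_0^2 -8*x dx = -16;  ∫_0^2 1 dx = 2.
  Sum: 2592/5 + 288 − 16/3 − 16 + 2 = 11806/15.
Adding: ||u||_{H^1}^2 = 31406/105 + 11806/15 = 38016/35.


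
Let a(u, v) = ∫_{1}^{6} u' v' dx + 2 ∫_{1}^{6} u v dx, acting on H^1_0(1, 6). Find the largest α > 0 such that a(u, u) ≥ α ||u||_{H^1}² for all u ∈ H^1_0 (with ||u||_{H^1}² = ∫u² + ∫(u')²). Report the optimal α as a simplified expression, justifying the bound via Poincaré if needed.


α = 1

Coercivity of a(·,·) on H^1_0(1, 6) means a(u, u) ≥ α ||u||_{H^1}² for every u ∈ H^1_0.
The interval has length L = 5, and Poincaré/coercivity depend only on L. Here a(u, u) = ∫(u')² + (2)·∫u².
Here c = 2 ≥ 1, so a(u,u) = ∫(u')² + c∫u² ≥ ∫(u')² + ∫u² = ||u||_{H^1}², i.e. α = 1 works. No larger α is possible: a(u,u) ≥ α||u||_{H^1}² means (1−α)∫(u')² ≥ (α−c)∫u², and for the modes u_n = sin(nπ(x−x₀)/L) (x₀ the left endpoint) one has ∫u_n²/∫(u_n')² = (L/(nπ))² → 0, so a(u_n,u_n)/||u_n||_{H^1}² → 1. Hence the optimal constant is α = 1.
Therefore α = 1.


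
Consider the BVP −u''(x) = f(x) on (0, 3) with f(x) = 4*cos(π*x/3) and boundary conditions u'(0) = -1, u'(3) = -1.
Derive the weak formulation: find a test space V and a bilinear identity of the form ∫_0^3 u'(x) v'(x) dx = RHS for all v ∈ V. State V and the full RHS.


V = H^1(0, 3) (v unrestricted at boundary; u is determined up to an additive constant); weak form: ∫_0^3 u'v' dx = ∫_0^3 (4*cos(π*x/3)) v dx − v(3) + v(0) for all v ∈ V.

Multiply both sides by a test function v and integrate from 0 to 3:
  ∫_0^3 −u''(x) v(x) dx = ∫_0^3 f(x) v(x) dx.
Integrate the LHS by parts once:
  ∫_0^3 −u'' v dx = −[u'(x) v(x)]_0^3 + ∫_0^3 u'(x) v'(x) dx.
Thus ∫_0^3 u'(x) v'(x) dx = ∫_0^3 f(x) v(x) dx + [u'(x) v(x)]_0^3.
Choose V so that boundary terms are either known or forced to vanish.
u has inhomogeneous Neumann u'(0) = -1, u'(3) = -1. [u' v]_0^3 = (-1)·v(3) − (-1)·v(0) = − v(3) + v(0). Take V = H^1(0, 3); boundary term becomes part of RHS.
Weak formulation: find u (satisfying any essential BC) such that ∫_0^3 u'(x) v'(x) dx = ∫_0^3 f v dx − v(3) + v(0) for all v ∈ V (Neumann data are natural BCs: they enter the RHS as boundary terms).
Substituting f(x) = 4*cos(π*x/3), the right-hand side is ∫_0^3 (4*cos(π*x/3)) v dx − v(3) + v(0).
Compatibility check (pure Neumann): taking v ≡ 1 ∈ V gives 0 = ∫_0^3 f dx + (-1) − (-1), i.e. ∫_0^3 f dx must equal u'(0) − u'(3) = 0. Indeed ∫_0^3 (4*cos(π*x/3)) dx = 0, so the data are compatible. The solution is then unique only up to an additive constant (fix it e.g. by requiring ∫_0^3 u dx = 0).


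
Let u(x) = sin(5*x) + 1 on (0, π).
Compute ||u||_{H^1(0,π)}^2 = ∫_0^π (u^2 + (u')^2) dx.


||u||_{H^1(0,π)}^2 = 4/5 + 14*π

u'(x) = 5*cos(5*x).
Expand u² and (u')² and integrate term by term on (0, π), using: for integers n ≥ 1, ∫_0^π sin²(nx) dx = ∫_0^π cos²(nx) dx = π/2; for n ≠ n', ∫_0^π sin(nx)sin(n'x) dx = ∫_0^π cos(nx)cos(n'x) dx = 0; and by product-to-sum, ∫_0^π sin(nx)cos(n'x) dx = ½∫_0^π [sin((n+n')x) + sin((n−n')x)] dx, which is 0 when n+n' is even and 2n/(n²−n'²) when n+n' is odd (it need not vanish on (0, π)). For the constant mode: ∫_0^π 1 dx = π, ∫_0^π cos(nx) dx = 0, ∫_0^π sin(nx) dx = (1−(−1)^n)/n.
  u² squared terms: (1)²·∫1 dx = 1·π = π;  (1)²·∫sin(5x)² dx = 1·π/2 = π/2.
  u² cross terms: 2·(1)·(1)·∫1·sin(5x) dx = 2·(2/5) = 4/5.
  So ∫_0^π u² dx = π + π/2 + 4/5 = 4/5 + 3*π/2.
  (u')² squared terms: (5)²·∫cos(5x)² dx = 25·π/2 = 25*π/2.
  So ∫_0^π (u')² dx = 25*π/2.
||u||_{H^1}^2 = (4/5 + 3*π/2) + (25*π/2) = 4/5 + 14*π.


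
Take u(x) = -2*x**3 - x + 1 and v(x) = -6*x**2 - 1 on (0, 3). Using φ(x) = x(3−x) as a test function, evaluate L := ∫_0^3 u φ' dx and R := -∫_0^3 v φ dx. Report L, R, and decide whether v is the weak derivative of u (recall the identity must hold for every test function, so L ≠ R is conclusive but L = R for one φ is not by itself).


LHS = 387/5, RHS = 387/5. Yes, v = u' weakly.

u(x) = -2*x**3 - x + 1, classical derivative u'(x) = -6*x**2 - 1.
φ(x) = x(3−x), so φ'(x) = 3 - 2*x.
Note φ(0) = φ(3) = 0, so the boundary term u·φ vanishes.
LHS = ∫_0^3 u(x) φ'(x) dx = ∫_0^3 (4*x^4 - 6*x^3 + 2*x^2 - 5*x + 3) dx. Term by term:
  ∫_0^3 4*x^4 dx = 972/5;  ∫_0^3 -6*x^3 dx = -243/2;  ∫_0^3 2*x^2 dx = 18;
  ∫_0^3 -5*x dx = -45/2;  ∫_0^3 3 dx = 9.
Sum: 972/5 − 243/2 + 18 − 45/2 + 9 = 387/5.
So LHS = 387/5.
∫_0^3 v(x) φ(x) dx = ∫_0^3 (6*x^4 - 18*x^3 + x^2 - 3*x) dx. Term by term:
  ∫_0^3 6*x^4 dx = 1458/5;  ∫_0^3 -18*x^3 dx = -729/2;  ∫_0^3 x^2 dx = 9;
  ∫_0^3 -3*x dx = -27/2.
Sum: 1458/5 − 729/2 + 9 − 27/2 = -387/5.
So RHS = -∫_0^3 v(x) φ(x) dx = 387/5.
LHS = RHS, so the identity holds for this test φ.
Moreover u is smooth here and v(x) = u'(x) = -6*x**2 - 1 pointwise, so the identity holds for every test function. Hence v is the weak derivative of u.


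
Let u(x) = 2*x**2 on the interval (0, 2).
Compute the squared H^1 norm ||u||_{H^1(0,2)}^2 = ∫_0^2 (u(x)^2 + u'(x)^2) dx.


||u||_{H^1}^2 = 1024/15

The H^1 norm (squared) on an interval (0, L) is
  ||u||_{H^1}^2 = ∫_0^L u(x)^2 dx + ∫_0^L u'(x)^2 dx.
Compute u'(x) = 4*x.
Then u(x)^2 = 4*x**4 and u'(x)^2 = 16*x**2.
Integrate each monomial from 0 to 2 using ∫_0^2 c·x^n dx = c·2^(n+1)/(n+1):
  ∫_0^2 u(x)^2 dx = ∫_0^2 (4*x^4) dx. Term by term:
    ∫_0^2 4*x^4 dx = 128/5.
  ∫_0^2 u'(x)^2 dx = ∫_0^2 (16*x^2) dx. Term by term:
    ∫_0^2 16*x^2 dx = 128/3.
Adding: ||u||_{H^1}^2 = 128/5 + 128/3 = 1024/15.


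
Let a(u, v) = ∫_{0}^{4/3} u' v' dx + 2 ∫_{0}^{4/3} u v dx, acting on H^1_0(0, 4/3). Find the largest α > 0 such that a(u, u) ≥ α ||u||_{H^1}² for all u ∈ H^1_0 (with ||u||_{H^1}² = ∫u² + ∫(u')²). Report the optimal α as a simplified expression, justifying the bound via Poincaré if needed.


α = 1

Coercivity of a(·,·) on H^1_0(0, 4/3) means a(u, u) ≥ α ||u||_{H^1}² for every u ∈ H^1_0.
The interval has length L = 4/3, and Poincaré/coercivity depend only on L. Here a(u, u) = ∫(u')² + (2)·∫u².
Here c = 2 ≥ 1, so a(u,u) = ∫(u')² + c∫u² ≥ ∫(u')² + ∫u² = ||u||_{H^1}², i.e. α = 1 works. No larger α is possible: a(u,u) ≥ α||u||_{H^1}² means (1−α)∫(u')² ≥ (α−c)∫u², and for the modes u_n = sin(nπ(x−x₀)/L) (x₀ the left endpoint) one has ∫u_n²/∫(u_n')² = (L/(nπ))² → 0, so a(u_n,u_n)/||u_n||_{H^1}² → 1. Hence the optimal constant is α = 1.
Therefore α = 1.


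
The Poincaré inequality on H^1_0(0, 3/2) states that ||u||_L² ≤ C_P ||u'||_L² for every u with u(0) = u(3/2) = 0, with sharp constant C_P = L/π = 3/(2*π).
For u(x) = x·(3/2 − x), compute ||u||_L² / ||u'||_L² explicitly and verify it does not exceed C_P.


||u||_L² / ||u'||_L² = 3*sqrt(10)/20 < C_P = 3/(2*π).

u(x) = x·(3/2 − x), so u'(x) = 3/2 - 2*x.
u(x) = x·(3/2 − x) vanishes at x = 0 and x = 3/2, so u ∈ H^1_0(0, 3/2). Differentiate via the product rule and integrate the resulting polynomials term by term.
  ∫_0^3/2 u² dx = ∫_0^3/2 (x^4 - 3*x^3 + 9*x^2/4) dx. Term by term:
    ∫_0^3/2 x^4 dx = 243/160;  ∫_0^3/2 -3*x^3 dx = -243/64;  ∫_0^3/2 9*x^2/4 dx = 81/32.
  Sum: 243/160 − 243/64 + 81/32 = 81/320.
  ∫_0^3/2 (u')² dx = ∫_0^3/2 (4*x^2 - 6*x + 9/4) dx. Term by term:
    ∫_0^3/2 4*x^2 dx = 9/2;  ∫_0^3/2 -6*x dx = -27/4;  ∫_0^3/2 9/4 dx = 27/8.
  Sum: 9/2 − 27/4 + 27/8 = 9/8.
∫_0^3/2 u² dx = 81/320, so ||u||_L² = 9*sqrt(5)/40.
∫_0^3/2 (u')² dx = 9/8, so ||u'||_L² = 3*sqrt(2)/4.
Ratio ||u||_L² / ||u'||_L² = 3*sqrt(10)/20.
Sharp Poincaré constant on H^1_0(0, 3/2) is C_P = L/π = 3/(2*π), achieved by sin(2*π/3·x).
A polynomial bump cannot attain the sharp Poincaré constant (only the first sine eigenfunction does), so the ratio is strictly less than C_P, consistent with ||u||_L² ≤ C_P ||u'||_L².


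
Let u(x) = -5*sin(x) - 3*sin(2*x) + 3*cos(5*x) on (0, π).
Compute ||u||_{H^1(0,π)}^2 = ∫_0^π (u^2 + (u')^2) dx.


||u||_{H^1(0,π)}^2 = 624/7 + 329*π/2

u'(x) = -15*sin(5*x) - 5*cos(x) - 6*cos(2*x).
Expand u² and (u')² and integrate term by term on (0, π), using: for integers n ≥ 1, ∫_0^π sin²(nx) dx = ∫_0^π cos²(nx) dx = π/2; for n ≠ n', ∫_0^π sin(nx)sin(n'x) dx = ∫_0^π cos(nx)cos(n'x) dx = 0; and by product-to-sum, ∫_0^π sin(nx)cos(n'x) dx = ½∫_0^π [sin((n+n')x) + sin((n−n')x)] dx, which is 0 when n+n' is even and 2n/(n²−n'²) when n+n' is odd (it need not vanish on (0, π)).
  u² squared terms: (-5)²·∫sin(x)² dx = 25·π/2 = 25*π/2;  (-3)²·∫sin(2x)² dx = 9·π/2 = 9*π/2;  (3)²·∫cos(5x)² dx = 9·π/2 = 9*π/2.
  u² cross terms: 2·(-5)·(-3)·∫sin(x)·sin(2x) dx = 30·(0) = 0;  2·(-5)·(3)·∫sin(x)·cos(5x) dx = -30·(0) = 0;  2·(-3)·(3)·∫sin(2x)·cos(5x) dx = -18·(-4/21) = 24/7.
  So ∫_0^π u² dx = 25*π/2 + 9*π/2 + 9*π/2 + 0 + 0 + 24/7 = 24/7 + 43*π/2.
  (u')² squared terms: (-15)²·∫sin(5x)² dx = 225·π/2 = 225*π/2;  (-6)²·∫cos(2x)² dx = 36·π/2 = 18*π;  (-5)²·∫cos(x)² dx = 25·π/2 = 25*π/2.
  (u')² cross terms: 2·(-15)·(-6)·∫sin(5x)·cos(2x) dx = 180·(10/21) = 600/7;  2·(-15)·(-5)·∫sin(5x)·cos(x) dx = 150·(0) = 0;  2·(-6)·(-5)·∫cos(2x)·cos(x) dx = 60·(0) = 0.
  So ∫_0^π (u')² dx = 225*π/2 + 18*π + 25*π/2 + 600/7 + 0 + 0 = 600/7 + 143*π.
||u||_{H^1}^2 = (24/7 + 43*π/2) + (600/7 + 143*π) = 624/7 + 329*π/2.


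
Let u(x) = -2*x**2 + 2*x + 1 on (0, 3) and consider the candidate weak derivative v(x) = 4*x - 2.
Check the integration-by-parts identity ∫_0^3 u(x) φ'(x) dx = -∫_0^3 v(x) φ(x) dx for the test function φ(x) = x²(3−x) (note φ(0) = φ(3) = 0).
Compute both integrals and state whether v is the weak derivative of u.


LHS = 351/10, RHS = -351/10. No, v is not the weak derivative of u.

u(x) = -2*x**2 + 2*x + 1, classical derivative u'(x) = 2 - 4*x.
φ(x) = x²(3−x), so φ'(x) = 3*x*(2 - x).
Note φ(0) = φ(3) = 0, so the boundary term u·φ vanishes.
LHS = ∫_0^3 u(x) φ'(x) dx = ∫_0^3 (6*x^4 - 18*x^3 + 9*x^2 + 6*x) dx. Term by term:
  ∫_0^3 6*x^4 dx = 1458/5;  ∫_0^3 -18*x^3 dx = -729/2;  ∫_0^3 9*x^2 dx = 81;
  ∫_0^3 6*x dx = 27.
Sum: 1458/5 − 729/2 + 81 + 27 = 351/10.
So LHS = 351/10.
∫_0^3 v(x) φ(x) dx = ∫_0^3 (-4*x^4 + 14*x^3 - 6*x^2) dx. Term by term:
  ∫_0^3 -4*x^4 dx = -972/5;  ∫_0^3 14*x^3 dx = 567/2;  ∫_0^3 -6*x^2 dx = -54.
Sum: -972/5 + 567/2 − 54 = 351/10.
So RHS = -∫_0^3 v(x) φ(x) dx = -351/10.
LHS − RHS = 351/5 ≠ 0, so the identity fails.
(For a valid weak derivative the identity must hold for EVERY test function, in particular this one. The failure shows v is NOT the weak derivative of u.)
Correct weak derivative would be u'(x) = 2 - 4*x.


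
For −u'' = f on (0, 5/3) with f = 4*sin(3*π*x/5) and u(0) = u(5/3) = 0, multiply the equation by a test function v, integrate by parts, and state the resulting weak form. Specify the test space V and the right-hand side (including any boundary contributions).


V = H^1_0(0, 5/3) (so v(0) = v(5/3) = 0); weak form: ∫_0^5/3 u'v' dx = ∫_0^5/3 (4*sin(3*π*x/5)) v dx for all v ∈ V.

Multiply both sides by a test function v and integrate from 0 to 5/3:
  ∫_0^5/3 −u''(x) v(x) dx = ∫_0^5/3 f(x) v(x) dx.
Integrate the LHS by parts once:
  ∫_0^5/3 −u'' v dx = −[u'(x) v(x)]_0^5/3 + ∫_0^5/3 u'(x) v'(x) dx.
Thus ∫_0^5/3 u'(x) v'(x) dx = ∫_0^5/3 f(x) v(x) dx + [u'(x) v(x)]_0^5/3.
Choose V so that boundary terms are either known or forced to vanish.
u is Dirichlet: u(0) = u(5/3) = 0. Let V = H^1_0(0, 5/3); then v(0) = v(5/3) = 0, and [u' v]_0^5/3 = 0.
Weak formulation: find u (satisfying any essential BC) such that ∫_0^5/3 u'(x) v'(x) dx = ∫_0^5/3 f v dx for all v ∈ V.
Substituting f(x) = 4*sin(3*π*x/5), the right-hand side is ∫_0^5/3 (4*sin(3*π*x/5)) v dx.


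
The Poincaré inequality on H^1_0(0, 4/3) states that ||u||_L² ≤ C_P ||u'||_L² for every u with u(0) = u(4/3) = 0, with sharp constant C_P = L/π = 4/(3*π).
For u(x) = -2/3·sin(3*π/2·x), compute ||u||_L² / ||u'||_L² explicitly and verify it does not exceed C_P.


||u||_L² / ||u'||_L² = 2/(3*π) < C_P = 4/(3*π).

u(x) = -2/3·sin(3*π/2·x), so u'(x) = -π*cos(3*π*x/2).
Writing u(x) = A·sin(kπx/L) with A = -2/3 and k = 2, use ∫_0^L sin²(kπx/L) dx = L/2 and ∫_0^L cos²(kπx/L) dx = L/2.
u² = 4/9·sin²(3*π/2·x) and (u')² = π^2·cos²(3*π/2·x), and each of sin², cos² integrates to L/2 = 2/3 over (0, 4/3).
∫_0^4/3 u² dx = 8/27, so ||u||_L² = 2*sqrt(6)/9.
∫_0^4/3 (u')² dx = 2*π^2/3, so ||u'||_L² = sqrt(6)*π/3.
Ratio ||u||_L² / ||u'||_L² = 2/(3*π).
Sharp Poincaré constant on H^1_0(0, 4/3) is C_P = L/π = 4/(3*π), achieved by sin(3*π/4·x).
This is the k = 2 harmonic; the ratio L/(kπ) is strictly less than C_P = L/π, consistent with the sharp inequality ||u||_L² ≤ C_P ||u'||_L².


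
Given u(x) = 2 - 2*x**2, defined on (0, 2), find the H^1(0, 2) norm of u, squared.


||u||_{H^1}^2 = 824/15

The H^1 norm (squared) on an interval (0, L) is
  ||u||_{H^1}^2 = ∫_0^L u(x)^2 dx + ∫_0^L u'(x)^2 dx.
Compute u'(x) = -4*x.
Then u(x)^2 = 4*x**4 - 8*x**2 + 4 and u'(x)^2 = 16*x**2.
Integrate each monomial from 0 to 2 using ∫_0^2 c·x^n dx = c·2^(n+1)/(n+1):
  ∫_0^2 u(x)^2 dx = ∫_0^2 (4*x^4 - 8*x^2 + 4) dx. Term by term:
    ∫_0^2 4*x^4 dx = 128/5;  ∫_0^2 -8*x^2 dx = -64/3;  ∫_0^2 4 dx = 8.
  Sum: 128/5 − 64/3 + 8 = 184/15.
  ∫_0^2 u'(x)^2 dx = ∫_0^2 (16*x^2) dx. Term by term:
    ∫_0^2 16*x^2 dx = 128/3.
Adding: ||u||_{H^1}^2 = 184/15 + 128/3 = 824/15.


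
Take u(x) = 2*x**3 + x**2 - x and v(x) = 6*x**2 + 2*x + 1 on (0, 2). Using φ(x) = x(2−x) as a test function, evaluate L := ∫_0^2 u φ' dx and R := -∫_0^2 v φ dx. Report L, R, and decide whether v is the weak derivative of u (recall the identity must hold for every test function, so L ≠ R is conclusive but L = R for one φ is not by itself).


LHS = -164/15, RHS = -68/5. No, v is not the weak derivative of u.

u(x) = 2*x**3 + x**2 - x, classical derivative u'(x) = 6*x**2 + 2*x - 1.
φ(x) = x(2−x), so φ'(x) = 2 - 2*x.
Note φ(0) = φ(2) = 0, so the boundary term u·φ vanishes.
LHS = ∫_0^2 u(x) φ'(x) dx = ∫_0^2 (-4*x^4 + 2*x^3 + 4*x^2 - 2*x) dx. Term by term:
  ∫_0^2 -4*x^4 dx = -128/5;  ∫_0^2 2*x^3 dx = 8;  ∫_0^2 4*x^2 dx = 32/3;
  ∫_0^2 -2*x dx = -4.
Sum: -128/5 + 8 + 32/3 − 4 = -164/15.
So LHS = -164/15.
∫_0^2 v(x) φ(x) dx = ∫_0^2 (-6*x^4 + 10*x^3 + 3*x^2 + 2*x) dx. Term by term:
  ∫_0^2 -6*x^4 dx = -192/5;  ∫_0^2 10*x^3 dx = 40;  ∫_0^2 3*x^2 dx = 8;
  ∫_0^2 2*x dx = 4.
Sum: -192/5 + 40 + 8 + 4 = 68/5.
So RHS = -∫_0^2 v(x) φ(x) dx = -68/5.
LHS − RHS = 8/3 ≠ 0, so the identity fails.
(For a valid weak derivative the identity must hold for EVERY test function, in particular this one. The failure shows v is NOT the weak derivative of u.)
Correct weak derivative would be u'(x) = 6*x**2 + 2*x - 1.


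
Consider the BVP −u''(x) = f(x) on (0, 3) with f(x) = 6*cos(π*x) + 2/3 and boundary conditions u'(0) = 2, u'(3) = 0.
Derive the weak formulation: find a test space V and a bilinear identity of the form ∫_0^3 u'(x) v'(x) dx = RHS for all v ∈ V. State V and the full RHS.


V = H^1(0, 3) (v unrestricted at boundary; u is determined up to an additive constant); weak form: ∫_0^3 u'v' dx = ∫_0^3 (6*cos(π*x) + 2/3) v dx − 2·v(0) for all v ∈ V.

Multiply both sides by a test function v and integrate from 0 to 3:
  ∫_0^3 −u''(x) v(x) dx = ∫_0^3 f(x) v(x) dx.
Integrate the LHS by parts once:
  ∫_0^3 −u'' v dx = −[u'(x) v(x)]_0^3 + ∫_0^3 u'(x) v'(x) dx.
Thus ∫_0^3 u'(x) v'(x) dx = ∫_0^3 f(x) v(x) dx + [u'(x) v(x)]_0^3.
Choose V so that boundary terms are either known or forced to vanish.
u has inhomogeneous Neumann u'(0) = 2, u'(3) = 0. [u' v]_0^3 = (0)·v(3) − (2)·v(0) = − 2·v(0). Take V = H^1(0, 3); boundary term becomes part of RHS.
Weak formulation: find u (satisfying any essential BC) such that ∫_0^3 u'(x) v'(x) dx = ∫_0^3 f v dx − 2·v(0) for all v ∈ V (Neumann data are natural BCs: they enter the RHS as boundary terms).
Substituting f(x) = 6*cos(π*x) + 2/3, the right-hand side is ∫_0^3 (6*cos(π*x) + 2/3) v dx − 2·v(0).
Compatibility check (pure Neumann): taking v ≡ 1 ∈ V gives 0 = ∫_0^3 f dx + (0) − (2), i.e. ∫_0^3 f dx must equal u'(0) − u'(3) = 2. Indeed ∫_0^3 (6*cos(π*x) + 2/3) dx = 2, so the data are compatible. The solution is then unique only up to an additive constant (fix it e.g. by requiring ∫_0^3 u dx = 0).


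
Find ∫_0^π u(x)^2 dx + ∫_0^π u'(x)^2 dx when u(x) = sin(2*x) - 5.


||u||_{H^1(0,π)}^2 = 55*π/2

u'(x) = 2*cos(2*x).
Expand u² and (u')² and integrate term by term on (0, π), using: for integers n ≥ 1, ∫_0^π sin²(nx) dx = ∫_0^π cos²(nx) dx = π/2; for n ≠ n', ∫_0^π sin(nx)sin(n'x) dx = ∫_0^π cos(nx)cos(n'x) dx = 0; and by product-to-sum, ∫_0^π sin(nx)cos(n'x) dx = ½∫_0^π [sin((n+n')x) + sin((n−n')x)] dx, which is 0 when n+n' is even and 2n/(n²−n'²) when n+n' is odd (it need not vanish on (0, π)). For the constant mode: ∫_0^π 1 dx = π, ∫_0^π cos(nx) dx = 0, ∫_0^π sin(nx) dx = (1−(−1)^n)/n.
  u² squared terms: (-5)²·∫1 dx = 25·π = 25*π;  (1)²·∫sin(2x)² dx = 1·π/2 = π/2.
  u² cross terms: 2·(-5)·(1)·∫1·sin(2x) dx = -10·(0) = 0.
  So ∫_0^π u² dx = 25*π + π/2 + 0 = 51*π/2.
  (u')² squared terms: (2)²·∫cos(2x)² dx = 4·π/2 = 2*π.
  So ∫_0^π (u')² dx = 2*π.
||u||_{H^1}^2 = (51*π/2) + (2*π) = 55*π/2.
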